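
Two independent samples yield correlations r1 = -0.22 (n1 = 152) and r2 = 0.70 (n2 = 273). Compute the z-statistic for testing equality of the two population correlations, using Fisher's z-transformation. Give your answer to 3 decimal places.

-10.690

z1 = atanh(-0.22) = -0.223656,  z2 = atanh(0.70) = 0.867301
SE = √(1/(n1−3) + 1/(n2−3)) = √(1/149 + 1/270) = √(0.0067114 + 0.0037037) = √0.0104151 = 0.102054
z = (z1 − z2)/SE = (-0.223656 − 0.867301) / 0.102054 = -1.090957 / 0.102054 = -10.690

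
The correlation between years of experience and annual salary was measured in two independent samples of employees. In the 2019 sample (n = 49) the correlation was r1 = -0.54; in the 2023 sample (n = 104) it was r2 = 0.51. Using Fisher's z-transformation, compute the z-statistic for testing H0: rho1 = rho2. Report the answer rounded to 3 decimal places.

-6.560

Fisher z-transforms: z1 = atanh(-0.54) = -0.604156, z2 = atanh(0.51) = 0.562730; difference d = -1.166886
Var(d) = 1/46 + 1/101 = 0.0217391 + 0.0099010 = 0.0316401
z = d/√Var(d) = -1.166886 / √0.0316401 = -1.166886 / 0.177877 = -6.560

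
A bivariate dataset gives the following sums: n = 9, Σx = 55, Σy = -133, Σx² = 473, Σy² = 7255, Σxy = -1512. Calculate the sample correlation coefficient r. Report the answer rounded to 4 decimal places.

S_xy = nΣxy − ΣxΣy = 9·(-1512) − 55·(-133) = -13608 − (-7315) = -6293
S_xx = nΣx² − (Σx)² = 9·473 − 55² = 4257 − 3025 = 1232
S_yy = nΣy² − (Σy)² = 9·7255 − (-133)² = 65295 − 17689 = 47606
r = S_xy / √(S_xx·S_yy) = -6293 / √(1232·47606) = -6293 / √58650592 = -6293 / 7658.3675 = -0.8217

-0.8217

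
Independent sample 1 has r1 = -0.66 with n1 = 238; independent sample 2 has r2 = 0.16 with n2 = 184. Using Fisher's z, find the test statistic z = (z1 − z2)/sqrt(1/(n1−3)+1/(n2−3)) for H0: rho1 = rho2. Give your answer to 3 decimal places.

-9.649

Fisher z-transforms: z1 = atanh(-0.66) = -0.792814, z2 = atanh(0.16) = 0.161387; difference d = -0.954201
Var(d) = 1/235 + 1/181 = 0.0042553 + 0.0055249 = 0.0097802
z = d/√Var(d) = -0.954201 / √0.0097802 = -0.954201 / 0.098895 = -9.649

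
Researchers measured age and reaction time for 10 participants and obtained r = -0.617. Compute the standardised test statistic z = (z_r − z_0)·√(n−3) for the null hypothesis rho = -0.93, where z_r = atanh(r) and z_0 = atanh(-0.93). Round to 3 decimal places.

z_r = atanh(-0.617) = -0.720146,  z_0 = atanh(-0.93) = -1.658390
SE = 1/√(n−3) = 1/√7 = 0.377964
z = (z_r − z_0)/SE = (-0.720146 − (-1.658390)) / 0.377964 = 0.938244 / 0.377964 = 2.482

2.482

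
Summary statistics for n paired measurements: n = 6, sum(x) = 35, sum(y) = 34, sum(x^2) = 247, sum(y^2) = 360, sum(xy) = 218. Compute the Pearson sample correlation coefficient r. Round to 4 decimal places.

0.2323

Numerator: nΣxy − (Σx)(Σy) = 6·218 − (35)(34) = 118
Denominator: √[(nΣx²−(Σx)²)(nΣy²−(Σy)²)]
  nΣx²−(Σx)² = 6·247 − 1225 = 257;  nΣy²−(Σy)² = 6·360 − 1156 = 1004
  √(257·1004) = √258028 = 507.9646
r = 118 / 507.9646 = 0.2323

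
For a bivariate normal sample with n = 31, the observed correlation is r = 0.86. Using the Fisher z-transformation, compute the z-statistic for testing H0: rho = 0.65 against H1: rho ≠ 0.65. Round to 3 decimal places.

Fisher z: atanh(0.86) = 1.293345, atanh(0.65) = 0.775299
z = (z_r − z_0)·√(n−3) = (1.293345 − 0.775299)·√28 = 0.518046 · 5.291503 = 2.741

2.741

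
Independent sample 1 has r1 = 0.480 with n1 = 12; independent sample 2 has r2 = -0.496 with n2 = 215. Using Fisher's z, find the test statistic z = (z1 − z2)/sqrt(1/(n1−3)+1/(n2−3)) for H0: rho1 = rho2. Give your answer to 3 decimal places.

z1 = atanh(0.480) = 0.522984,  z2 = atanh(-0.496) = -0.543987
SE = √(1/(n1−3) + 1/(n2−3)) = √(1/9 + 1/212) = √(0.1111111 + 0.0047170) = √0.1158281 = 0.340335
z = (z1 − z2)/SE = (0.522984 − (-0.543987)) / 0.340335 = 1.066971 / 0.340335 = 3.135

3.135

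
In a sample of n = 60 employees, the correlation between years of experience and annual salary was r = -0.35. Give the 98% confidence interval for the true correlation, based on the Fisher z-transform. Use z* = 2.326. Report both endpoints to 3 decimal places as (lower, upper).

(-0.587, -0.057)

z_r = atanh(-0.35) = -0.365444;  SE = 1/√(n−3) = 1/√57 = 0.132453
z-limits: -0.365444 ± 2.326·0.132453 = -0.365444 ± 0.308086 = [-0.673530, -0.057358]
ρ-limits: (tanh -0.673530, tanh -0.057358) = (-0.587, -0.057)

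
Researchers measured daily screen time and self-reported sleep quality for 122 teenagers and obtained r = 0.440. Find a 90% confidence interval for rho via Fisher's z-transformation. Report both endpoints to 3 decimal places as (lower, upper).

(0.311, 0.553)

Fisher z: z_r = atanh(r) = ½·ln((1+0.440)/(1−0.440)) = 0.472231
SE(z) = 1/√(n−3) = 1/√119 = 0.091670
90% ⇒ z* = 1.645; margin = 1.645·0.091670 = 0.150797
CI on z-scale: (0.321434, 0.623028)
Back-transform: tanh(0.321434) = 0.310803, tanh(0.623028) = 0.553233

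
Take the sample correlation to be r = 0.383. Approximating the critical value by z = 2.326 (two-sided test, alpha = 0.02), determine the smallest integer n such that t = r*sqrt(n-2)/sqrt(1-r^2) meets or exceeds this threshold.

34

r√(n−2)/√(1−r²) ≥ 2.326  ⇔  n−2 ≥ (2.326)²·(1−r²)/r²
(1−r²)/r² = (1−0.146689)/0.146689 = 5.8171
n ≥ 2 + 5.410276·5.8171 = 2 + 31.4721 = 33.4721
⌈33.4721⌉ = 34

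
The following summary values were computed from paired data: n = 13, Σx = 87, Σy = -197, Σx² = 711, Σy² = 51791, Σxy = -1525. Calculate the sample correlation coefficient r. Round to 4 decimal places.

-0.0824

S_xy = nΣxy − ΣxΣy = 13·(-1525) − 87·(-197) = -19825 − (-17139) = -2686
S_xx = nΣx² − (Σx)² = 13·711 − 87² = 9243 − 7569 = 1674
S_yy = nΣy² − (Σy)² = 13·51791 − (-197)² = 673283 − 38809 = 634474
r = S_xy / √(S_xx·S_yy) = -2686 / √(1674·634474) = -2686 / √1062109476 = -2686 / 32590.0211 = -0.0824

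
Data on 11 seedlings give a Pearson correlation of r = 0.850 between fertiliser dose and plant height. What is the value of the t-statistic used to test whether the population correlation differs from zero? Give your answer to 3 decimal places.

1 − r² = 1 − 0.722500 = 0.277500;  √(1−r²) = 0.526783
√(n−2) = √9 = 3.000000
t = r·√(n−2)/√(1−r²) = 0.850 · 3.000000 / 0.526783 = 4.841

4.841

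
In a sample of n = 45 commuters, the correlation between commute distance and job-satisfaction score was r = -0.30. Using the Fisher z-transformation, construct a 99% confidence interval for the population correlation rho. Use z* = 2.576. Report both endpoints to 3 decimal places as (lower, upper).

z_r = atanh(-0.30) = -0.309520;  SE = 1/√(n−3) = 1/√42 = 0.154303
z-limits: -0.309520 ± 2.576·0.154303 = -0.309520 ± 0.397485 = [-0.707005, 0.087965]
ρ-limits: (tanh -0.707005, tanh 0.087965) = (-0.609, 0.088)

(-0.609, 0.088)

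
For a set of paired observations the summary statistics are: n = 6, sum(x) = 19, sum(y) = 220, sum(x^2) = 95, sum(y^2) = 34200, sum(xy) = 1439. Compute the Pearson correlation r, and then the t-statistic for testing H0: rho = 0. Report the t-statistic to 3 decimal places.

S_xy = nΣxy − ΣxΣy = 6·1439 − 19·220 = 8634 − 4180 = 4454
S_xx = nΣx² − (Σx)² = 6·95 − 19² = 570 − 361 = 209
S_yy = nΣy² − (Σy)² = 6·34200 − 220² = 205200 − 48400 = 156800
r = S_xy / √(S_xx·S_yy) = 4454 / √(209·156800) = 4454 / √32771200 = 4454 / 5724.6135 = 0.7780
t = r·√(n−2)/√(1−r²) = 0.7780·√4 / √(1−0.605284) = 1.556000 / 0.628264 = 2.477

2.477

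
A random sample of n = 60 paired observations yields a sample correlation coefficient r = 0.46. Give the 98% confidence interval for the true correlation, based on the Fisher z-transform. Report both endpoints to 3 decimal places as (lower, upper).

(0.187, 0.667)

z_r = atanh(0.46) = 0.497311;  SE = 1/√(n−3) = 1/√57 = 0.132453
z-limits: 0.497311 ± 2.326·0.132453 = 0.497311 ± 0.308086 = [0.189225, 0.805397]
ρ-limits: (tanh 0.189225, tanh 0.805397) = (0.187, 0.667)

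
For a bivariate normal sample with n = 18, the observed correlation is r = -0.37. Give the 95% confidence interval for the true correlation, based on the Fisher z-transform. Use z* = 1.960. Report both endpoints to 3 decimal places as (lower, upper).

(-0.714, 0.117)

z_r = atanh(-0.37) = -0.388423;  SE = 1/√(n−3) = 1/√15 = 0.258199
z-limits: -0.388423 ± 1.960·0.258199 = -0.388423 ± 0.506070 = [-0.894493, 0.117647]
ρ-limits: (tanh -0.894493, tanh 0.117647) = (-0.714, 0.117)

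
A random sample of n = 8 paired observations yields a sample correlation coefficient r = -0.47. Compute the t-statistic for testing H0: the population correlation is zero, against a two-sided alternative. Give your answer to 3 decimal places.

-1.304

t = r·√(n−2) / √(1−r²) with r = -0.47, n = 8
  = -0.47·√6 / √(1 − 0.2209)
  = -0.47·2.449490 / 0.882666
  = -1.151260 / 0.882666 = -1.304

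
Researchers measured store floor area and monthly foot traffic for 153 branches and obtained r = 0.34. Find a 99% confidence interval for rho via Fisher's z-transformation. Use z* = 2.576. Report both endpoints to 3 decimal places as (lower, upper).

z_r = atanh(0.34) = 0.354093;  SE = 1/√(n−3) = 1/√150 = 0.081650
z-limits: 0.354093 ± 2.576·0.081650 = 0.354093 ± 0.210330 = [0.143763, 0.564423]
ρ-limits: (tanh 0.143763, tanh 0.564423) = (0.143, 0.511)

(0.143, 0.511)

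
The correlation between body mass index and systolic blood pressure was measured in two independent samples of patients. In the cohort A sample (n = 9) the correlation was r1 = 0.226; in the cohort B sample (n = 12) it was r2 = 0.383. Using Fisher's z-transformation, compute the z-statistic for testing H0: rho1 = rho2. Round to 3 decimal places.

-0.329

Fisher z-transforms: z1 = atanh(0.226) = 0.229970, z2 = atanh(0.383) = 0.403571; difference d = -0.173601
Var(d) = 1/6 + 1/9 = 0.1666667 + 0.1111111 = 0.2777778
z = d/√Var(d) = -0.173601 / √0.2777778 = -0.173601 / 0.527046 = -0.329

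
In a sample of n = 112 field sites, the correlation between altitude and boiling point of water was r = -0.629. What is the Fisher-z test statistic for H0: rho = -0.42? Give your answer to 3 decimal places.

-3.049

Fisher z: atanh(-0.629) = -0.739760, atanh(-0.42) = -0.447692
z = (z_r − z_0)·√(n−3) = (-0.739760 − (-0.447692))·√109 = -0.292068 · 10.440307 = -3.049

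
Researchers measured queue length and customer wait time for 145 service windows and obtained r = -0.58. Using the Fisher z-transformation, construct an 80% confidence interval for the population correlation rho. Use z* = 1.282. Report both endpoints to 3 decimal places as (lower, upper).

(-0.647, -0.504)

z_r = atanh(-0.58) = -0.662463;  SE = 1/√(n−3) = 1/√142 = 0.083918
z-limits: -0.662463 ± 1.282·0.083918 = -0.662463 ± 0.107583 = [-0.770046, -0.554880]
ρ-limits: (tanh -0.770046, tanh -0.554880) = (-0.647, -0.504)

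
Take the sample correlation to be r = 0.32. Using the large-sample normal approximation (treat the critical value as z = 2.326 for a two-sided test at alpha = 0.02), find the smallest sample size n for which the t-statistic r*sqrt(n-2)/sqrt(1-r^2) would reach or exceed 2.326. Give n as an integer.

50

r√(n−2)/√(1−r²) ≥ 2.326  ⇔  n−2 ≥ (2.326)²·(1−r²)/r²
(1−r²)/r² = (1−0.1024)/0.1024 = 8.7656
n ≥ 2 + 5.410276·8.7656 = 2 + 47.4243 = 49.4243
⌈49.4243⌉ = 50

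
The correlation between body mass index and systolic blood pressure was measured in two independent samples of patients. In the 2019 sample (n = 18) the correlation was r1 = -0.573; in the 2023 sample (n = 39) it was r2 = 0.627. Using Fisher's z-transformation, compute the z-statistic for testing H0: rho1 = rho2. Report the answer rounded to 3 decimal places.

-4.518

Fisher z-transforms: z1 = atanh(-0.573) = -0.651978, z2 = atanh(0.627) = 0.736457; difference d = -1.388435
Var(d) = 1/15 + 1/36 = 0.0666667 + 0.0277778 = 0.0944445
z = d/√Var(d) = -1.388435 / √0.0944445 = -1.388435 / 0.307318 = -4.518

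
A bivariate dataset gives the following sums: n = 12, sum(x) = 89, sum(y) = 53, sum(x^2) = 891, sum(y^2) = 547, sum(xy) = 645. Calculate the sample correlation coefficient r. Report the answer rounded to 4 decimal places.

Numerator: nΣxy − (Σx)(Σy) = 12·645 − (89)(53) = 3023
Denominator: √[(nΣx²−(Σx)²)(nΣy²−(Σy)²)]
  nΣx²−(Σx)² = 12·891 − 7921 = 2771;  nΣy²−(Σy)² = 12·547 − 2809 = 3755
  √(2771·3755) = √10405105 = 3225.6945
r = 3023 / 3225.6945 = 0.9372

0.9372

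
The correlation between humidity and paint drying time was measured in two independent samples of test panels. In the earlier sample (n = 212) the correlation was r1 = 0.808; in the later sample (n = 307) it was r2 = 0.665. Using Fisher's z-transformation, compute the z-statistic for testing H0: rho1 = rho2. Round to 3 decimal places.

3.556

Fisher z-transforms: z1 = atanh(0.808) = 1.121241, z2 = atanh(0.665) = 0.801725; difference d = 0.319516
Var(d) = 1/209 + 1/304 = 0.0047847 + 0.0032895 = 0.0080742
z = d/√Var(d) = 0.319516 / √0.0080742 = 0.319516 / 0.089857 = 3.556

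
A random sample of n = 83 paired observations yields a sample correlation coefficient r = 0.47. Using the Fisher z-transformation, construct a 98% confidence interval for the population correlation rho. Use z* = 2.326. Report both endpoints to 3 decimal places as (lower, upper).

z_r = atanh(0.47) = 0.510070;  SE = 1/√(n−3) = 1/√80 = 0.111803
z-limits: 0.510070 ± 2.326·0.111803 = 0.510070 ± 0.260054 = [0.250016, 0.770124]
ρ-limits: (tanh 0.250016, tanh 0.770124) = (0.245, 0.647)

(0.245, 0.647)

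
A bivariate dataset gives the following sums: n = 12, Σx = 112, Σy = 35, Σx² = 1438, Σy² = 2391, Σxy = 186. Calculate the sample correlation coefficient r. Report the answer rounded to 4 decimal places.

-0.1484

S_xy = nΣxy − ΣxΣy = 12·186 − 112·35 = 2232 − 3920 = -1688
S_xx = nΣx² − (Σx)² = 12·1438 − 112² = 17256 − 12544 = 4712
S_yy = nΣy² − (Σy)² = 12·2391 − 35² = 28692 − 1225 = 27467
r = S_xy / √(S_xx·S_yy) = -1688 / √(4712·27467) = -1688 / √129424504 = -1688 / 11376.4891 = -0.1484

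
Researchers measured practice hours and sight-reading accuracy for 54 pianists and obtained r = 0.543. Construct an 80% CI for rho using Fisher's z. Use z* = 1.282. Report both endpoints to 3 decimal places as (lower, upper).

(0.404, 0.657)

z_r = atanh(0.543) = 0.608400;  SE = 1/√(n−3) = 1/√51 = 0.140028
z-limits: 0.608400 ± 1.282·0.140028 = 0.608400 ± 0.179516 = [0.428884, 0.787916]
ρ-limits: (tanh 0.428884, tanh 0.787916) = (0.404, 0.657)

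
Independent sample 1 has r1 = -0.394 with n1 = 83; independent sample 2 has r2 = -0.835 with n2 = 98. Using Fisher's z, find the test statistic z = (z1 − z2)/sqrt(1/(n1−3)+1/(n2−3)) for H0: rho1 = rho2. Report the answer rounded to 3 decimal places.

Fisher z-transforms: z1 = atanh(-0.394) = -0.416526, z2 = atanh(-0.835) = -1.204427; difference d = 0.787901
Var(d) = 1/80 + 1/95 = 0.0125000 + 0.0105263 = 0.0230263
z = d/√Var(d) = 0.787901 / √0.0230263 = 0.787901 / 0.151744 = 5.192

5.192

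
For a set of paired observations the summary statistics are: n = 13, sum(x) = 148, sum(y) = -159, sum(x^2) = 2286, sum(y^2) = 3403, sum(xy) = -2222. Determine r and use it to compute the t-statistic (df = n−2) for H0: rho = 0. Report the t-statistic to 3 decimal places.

-1.625

Numerator: nΣxy − (Σx)(Σy) = 13·(-2222) − (148)(-159) = -5354
Denominator: √[(nΣx²−(Σx)²)(nΣy²−(Σy)²)]
  nΣx²−(Σx)² = 13·2286 − 21904 = 7814;  nΣy²−(Σy)² = 13·3403 − 25281 = 18958
  √(7814·18958) = √148137812 = 12171.1878
r = -5354 / 12171.1878 = -0.4399
t = r·√(n−2)/√(1−r²) = -0.4399·√11 / √(1−0.193512) = -1.458983 / 0.898047 = -1.625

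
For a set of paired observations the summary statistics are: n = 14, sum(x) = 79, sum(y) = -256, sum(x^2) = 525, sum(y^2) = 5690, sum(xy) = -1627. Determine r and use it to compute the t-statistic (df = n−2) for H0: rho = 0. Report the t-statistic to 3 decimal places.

Numerator: nΣxy − (Σx)(Σy) = 14·(-1627) − (79)(-256) = -2554
Denominator: √[(nΣx²−(Σx)²)(nΣy²−(Σy)²)]
  nΣx²−(Σx)² = 14·525 − 6241 = 1109;  nΣy²−(Σy)² = 14·5690 − 65536 = 14124
  √(1109·14124) = √15663516 = 3957.7160
r = -2554 / 3957.7160 = -0.6453
t = r·√(n−2)/√(1−r²) = -0.6453·√12 / √(1−0.416412) = -2.235385 / 0.763929 = -2.926

-2.926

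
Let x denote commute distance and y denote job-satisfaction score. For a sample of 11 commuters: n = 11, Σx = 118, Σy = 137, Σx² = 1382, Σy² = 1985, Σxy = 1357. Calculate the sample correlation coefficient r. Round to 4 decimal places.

S_xy = nΣxy − ΣxΣy = 11·1357 − 118·137 = 14927 − 16166 = -1239
S_xx = nΣx² − (Σx)² = 11·1382 − 118² = 15202 − 13924 = 1278
S_yy = nΣy² − (Σy)² = 11·1985 − 137² = 21835 − 18769 = 3066
r = S_xy / √(S_xx·S_yy) = -1239 / √(1278·3066) = -1239 / √3918348 = -1239 / 1979.4818 = -0.6259

-0.6259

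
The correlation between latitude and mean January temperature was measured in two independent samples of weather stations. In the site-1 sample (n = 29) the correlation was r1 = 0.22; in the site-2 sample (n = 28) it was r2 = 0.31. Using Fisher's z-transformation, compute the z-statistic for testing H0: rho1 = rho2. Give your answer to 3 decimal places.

Fisher z-transforms: z1 = atanh(0.22) = 0.223656, z2 = atanh(0.31) = 0.320545; difference d = -0.096889
Var(d) = 1/26 + 1/25 = 0.0384615 + 0.0400000 = 0.0784615
z = d/√Var(d) = -0.096889 / √0.0784615 = -0.096889 / 0.280110 = -0.346

-0.346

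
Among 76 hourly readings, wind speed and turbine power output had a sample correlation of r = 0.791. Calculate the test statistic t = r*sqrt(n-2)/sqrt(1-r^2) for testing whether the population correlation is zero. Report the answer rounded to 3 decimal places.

1 − r² = 1 − 0.625681 = 0.374319;  √(1−r²) = 0.611816
√(n−2) = √74 = 8.602325
t = r·√(n−2)/√(1−r²) = 0.791 · 8.602325 / 0.611816 = 11.122

11.122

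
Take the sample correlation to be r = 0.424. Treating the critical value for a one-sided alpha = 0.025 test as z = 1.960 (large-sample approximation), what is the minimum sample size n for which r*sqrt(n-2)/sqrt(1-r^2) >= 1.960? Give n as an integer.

r√(n−2)/√(1−r²) ≥ 1.960  ⇔  n−2 ≥ (1.960)²·(1−r²)/r²
(1−r²)/r² = (1−0.179776)/0.179776 = 4.5625
n ≥ 2 + 3.8416·4.5625 = 2 + 17.5273 = 19.5273
⌈19.5273⌉ = 20

20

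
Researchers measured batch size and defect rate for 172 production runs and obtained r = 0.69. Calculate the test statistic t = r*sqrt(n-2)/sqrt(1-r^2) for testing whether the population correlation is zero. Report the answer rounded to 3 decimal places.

1 − r² = 1 − 0.4761 = 0.5239;  √(1−r²) = 0.723809
√(n−2) = √170 = 13.038405
t = r·√(n−2)/√(1−r²) = 0.69 · 13.038405 / 0.723809 = 12.429

12.429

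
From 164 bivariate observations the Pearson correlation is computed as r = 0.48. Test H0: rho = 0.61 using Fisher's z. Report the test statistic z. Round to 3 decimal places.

z_r = atanh(0.48) = 0.522984,  z_0 = atanh(0.61) = 0.708921
SE = 1/√(n−3) = 1/√161 = 0.078811
z = (z_r − z_0)/SE = (0.522984 − 0.708921) / 0.078811 = -0.185937 / 0.078811 = -2.359

-2.359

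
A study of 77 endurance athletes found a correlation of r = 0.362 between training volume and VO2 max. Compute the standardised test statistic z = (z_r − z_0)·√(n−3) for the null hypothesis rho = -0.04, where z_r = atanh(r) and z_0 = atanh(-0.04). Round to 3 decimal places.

3.606

z_r = atanh(0.362) = 0.379186,  z_0 = atanh(-0.04) = -0.040021
SE = 1/√(n−3) = 1/√74 = 0.116248
z = (z_r − z_0)/SE = (0.379186 − (-0.040021)) / 0.116248 = 0.419207 / 0.116248 = 3.606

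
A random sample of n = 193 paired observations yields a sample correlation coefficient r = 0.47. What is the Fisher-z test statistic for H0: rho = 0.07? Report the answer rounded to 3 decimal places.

Fisher z: atanh(0.47) = 0.510070, atanh(0.07) = 0.070115
z = (z_r − z_0)·√(n−3) = (0.510070 − 0.070115)·√190 = 0.439955 · 13.784049 = 6.064

6.064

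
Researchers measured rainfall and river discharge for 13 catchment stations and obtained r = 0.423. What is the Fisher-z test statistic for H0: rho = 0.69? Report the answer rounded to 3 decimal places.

Fisher z: atanh(0.423) = 0.451340, atanh(0.69) = 0.847956
z = (z_r − z_0)·√(n−3) = (0.451340 − 0.847956)·√10 = -0.396616 · 3.162278 = -1.254

-1.254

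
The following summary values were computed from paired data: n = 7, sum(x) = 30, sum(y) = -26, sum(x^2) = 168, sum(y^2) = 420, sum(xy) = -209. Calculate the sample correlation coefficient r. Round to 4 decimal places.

S_xy = nΣxy − ΣxΣy = 7·(-209) − 30·(-26) = -1463 − (-780) = -683
S_xx = nΣx² − (Σx)² = 7·168 − 30² = 1176 − 900 = 276
S_yy = nΣy² − (Σy)² = 7·420 − (-26)² = 2940 − 676 = 2264
r = S_xy / √(S_xx·S_yy) = -683 / √(276·2264) = -683 / √624864 = -683 / 790.4834 = -0.8640

-0.8640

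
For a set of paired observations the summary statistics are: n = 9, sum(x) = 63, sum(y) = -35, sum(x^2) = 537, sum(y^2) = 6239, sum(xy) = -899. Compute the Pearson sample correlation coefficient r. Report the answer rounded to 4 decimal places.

Numerator: nΣxy − (Σx)(Σy) = 9·(-899) − (63)(-35) = -5886
Denominator: √[(nΣx²−(Σx)²)(nΣy²−(Σy)²)]
  nΣx²−(Σx)² = 9·537 − 3969 = 864;  nΣy²−(Σy)² = 9·6239 − 1225 = 54926
  √(864·54926) = √47456064 = 6888.8362
r = -5886 / 6888.8362 = -0.8544

-0.8544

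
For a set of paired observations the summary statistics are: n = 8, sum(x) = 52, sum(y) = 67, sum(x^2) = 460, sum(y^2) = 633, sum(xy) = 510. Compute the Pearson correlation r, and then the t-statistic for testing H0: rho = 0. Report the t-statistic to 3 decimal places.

3.217

Numerator: nΣxy − (Σx)(Σy) = 8·510 − (52)(67) = 596
Denominator: √[(nΣx²−(Σx)²)(nΣy²−(Σy)²)]
  nΣx²−(Σx)² = 8·460 − 2704 = 976;  nΣy²−(Σy)² = 8·633 − 4489 = 575
  √(976·575) = √561200 = 749.1328
r = 596 / 749.1328 = 0.7956
t = r·√(n−2)/√(1−r²) = 0.7956·√6 / √(1−0.632979) = 1.948814 / 0.605823 = 3.217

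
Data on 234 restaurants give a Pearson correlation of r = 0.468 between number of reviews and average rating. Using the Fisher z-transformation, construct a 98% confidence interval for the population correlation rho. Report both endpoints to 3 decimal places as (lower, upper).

z_r = atanh(0.468) = 0.507506;  SE = 1/√(n−3) = 1/√231 = 0.065795
z-limits: 0.507506 ± 2.326·0.065795 = 0.507506 ± 0.153039 = [0.354467, 0.660545]
ρ-limits: (tanh 0.354467, tanh 0.660545) = (0.340, 0.579)

(0.340, 0.579)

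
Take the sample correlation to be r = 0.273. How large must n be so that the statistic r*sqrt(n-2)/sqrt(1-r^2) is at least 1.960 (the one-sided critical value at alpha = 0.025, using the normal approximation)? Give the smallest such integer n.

r√(n−2)/√(1−r²) ≥ 1.960  ⇔  n−2 ≥ (1.960)²·(1−r²)/r²
(1−r²)/r² = (1−0.074529)/0.074529 = 12.4176
n ≥ 2 + 3.8416·12.4176 = 2 + 47.7035 = 49.7035
⌈49.7035⌉ = 50

50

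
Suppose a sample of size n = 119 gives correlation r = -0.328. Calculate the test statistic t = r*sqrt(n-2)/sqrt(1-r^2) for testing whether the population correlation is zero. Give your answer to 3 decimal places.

-3.756

t = r·√(n−2) / √(1−r²) with r = -0.328, n = 119
  = -0.328·√117 / √(1 − 0.107584)
  = -0.328·10.816654 / 0.944678
  = -3.547863 / 0.944678 = -3.756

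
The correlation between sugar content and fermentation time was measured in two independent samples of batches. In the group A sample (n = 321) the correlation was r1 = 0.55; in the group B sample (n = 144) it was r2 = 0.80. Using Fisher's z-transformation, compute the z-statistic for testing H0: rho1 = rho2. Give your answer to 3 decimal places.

z1 = atanh(0.55) = 0.618381,  z2 = atanh(0.80) = 1.098612
SE = √(1/(n1−3) + 1/(n2−3)) = √(1/318 + 1/141) = √(0.0031447 + 0.0070922) = √0.0102369 = 0.101178
z = (z1 − z2)/SE = (0.618381 − 1.098612) / 0.101178 = -0.480231 / 0.101178 = -4.746

-4.746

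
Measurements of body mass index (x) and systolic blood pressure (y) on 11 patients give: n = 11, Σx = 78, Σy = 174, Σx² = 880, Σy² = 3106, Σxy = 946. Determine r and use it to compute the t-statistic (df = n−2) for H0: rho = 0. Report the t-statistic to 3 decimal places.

S_xy = nΣxy − ΣxΣy = 11·946 − 78·174 = 10406 − 13572 = -3166
S_xx = nΣx² − (Σx)² = 11·880 − 78² = 9680 − 6084 = 3596
S_yy = nΣy² − (Σy)² = 11·3106 − 174² = 34166 − 30276 = 3890
r = S_xy / √(S_xx·S_yy) = -3166 / √(3596·3890) = -3166 / √13988440 = -3166 / 3740.1123 = -0.8465
t = r·√(n−2)/√(1−r²) = -0.8465·√9 / √(1−0.716562) = -2.539500 / 0.532389 = -4.770

-4.770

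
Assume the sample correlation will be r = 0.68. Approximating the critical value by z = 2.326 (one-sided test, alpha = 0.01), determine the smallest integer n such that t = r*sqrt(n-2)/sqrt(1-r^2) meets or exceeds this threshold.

r√(n−2)/√(1−r²) ≥ 2.326  ⇔  n−2 ≥ (2.326)²·(1−r²)/r²
(1−r²)/r² = (1−0.4624)/0.4624 = 1.1626
n ≥ 2 + 5.410276·1.1626 = 2 + 6.2900 = 8.2900
⌈8.2900⌉ = 9

9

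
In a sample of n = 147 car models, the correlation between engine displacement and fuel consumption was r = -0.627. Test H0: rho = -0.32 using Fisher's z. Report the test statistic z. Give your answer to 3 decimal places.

-4.858

Fisher z: atanh(-0.627) = -0.736457, atanh(-0.32) = -0.331647
z = (z_r − z_0)·√(n−3) = (-0.736457 − (-0.331647))·√144 = -0.404810 · 12.000000 = -4.858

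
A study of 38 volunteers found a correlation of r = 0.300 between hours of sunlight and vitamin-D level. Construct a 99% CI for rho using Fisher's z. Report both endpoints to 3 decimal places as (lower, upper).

(-0.125, 0.632)

Fisher z: z_r = atanh(r) = ½·ln((1+0.300)/(1−0.300)) = 0.309520
SE(z) = 1/√(n−3) = 1/√35 = 0.169031
99% ⇒ z* = 2.576; margin = 2.576·0.169031 = 0.435424
CI on z-scale: (-0.125904, 0.744944)
Back-transform: tanh(-0.125904) = -0.125243, tanh(0.744944) = 0.632123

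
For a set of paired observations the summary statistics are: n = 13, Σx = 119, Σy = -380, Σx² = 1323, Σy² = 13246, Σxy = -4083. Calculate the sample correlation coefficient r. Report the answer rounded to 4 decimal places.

-0.8552

Numerator: nΣxy − (Σx)(Σy) = 13·(-4083) − (119)(-380) = -7859
Denominator: √[(nΣx²−(Σx)²)(nΣy²−(Σy)²)]
  nΣx²−(Σx)² = 13·1323 − 14161 = 3038;  nΣy²−(Σy)² = 13·13246 − 144400 = 27798
  √(3038·27798) = √84450324 = 9189.6857
r = -7859 / 9189.6857 = -0.8552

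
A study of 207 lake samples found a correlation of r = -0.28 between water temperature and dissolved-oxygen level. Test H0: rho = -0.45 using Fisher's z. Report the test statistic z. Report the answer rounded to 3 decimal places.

Fisher z: atanh(-0.28) = -0.287682, atanh(-0.45) = -0.484700
z = (z_r − z_0)·√(n−3) = (-0.287682 − (-0.484700))·√204 = 0.197018 · 14.282857 = 2.814

2.814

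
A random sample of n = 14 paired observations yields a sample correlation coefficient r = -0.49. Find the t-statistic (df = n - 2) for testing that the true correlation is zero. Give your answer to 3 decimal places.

t = r·√(n−2) / √(1−r²) with r = -0.49, n = 14
  = -0.49·√12 / √(1 − 0.2401)
  = -0.49·3.464102 / 0.871722
  = -1.697410 / 0.871722 = -1.947

-1.947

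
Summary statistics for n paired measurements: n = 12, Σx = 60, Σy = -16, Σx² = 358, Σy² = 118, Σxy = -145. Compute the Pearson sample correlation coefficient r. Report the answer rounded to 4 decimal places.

-0.8681

S_xy = nΣxy − ΣxΣy = 12·(-145) − 60·(-16) = -1740 − (-960) = -780
S_xx = nΣx² − (Σx)² = 12·358 − 60² = 4296 − 3600 = 696
S_yy = nΣy² − (Σy)² = 12·118 − (-16)² = 1416 − 256 = 1160
r = S_xy / √(S_xx·S_yy) = -780 / √(696·1160) = -780 / √807360 = -780 / 898.5321 = -0.8681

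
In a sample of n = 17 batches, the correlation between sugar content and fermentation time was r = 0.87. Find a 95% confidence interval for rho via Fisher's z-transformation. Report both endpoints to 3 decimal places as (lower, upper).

z_r = atanh(0.87) = 1.333080;  SE = 1/√(n−3) = 1/√14 = 0.267261
z-limits: 1.333080 ± 1.960·0.267261 = 1.333080 ± 0.523832 = [0.809248, 1.856912]
ρ-limits: (tanh 0.809248, tanh 1.856912) = (0.669, 0.952)

(0.669, 0.952)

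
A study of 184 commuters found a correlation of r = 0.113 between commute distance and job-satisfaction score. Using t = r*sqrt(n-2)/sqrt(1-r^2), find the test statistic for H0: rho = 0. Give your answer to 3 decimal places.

1.534

t = r·√(n−2) / √(1−r²) with r = 0.113, n = 184
  = 0.113·√182 / √(1 − 0.012769)
  = 0.113·13.490738 / 0.993595
  = 1.524453 / 0.993595 = 1.534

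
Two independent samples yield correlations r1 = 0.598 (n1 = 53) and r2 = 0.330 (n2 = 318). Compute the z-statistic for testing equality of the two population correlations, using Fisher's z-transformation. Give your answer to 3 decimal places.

2.281

z1 = atanh(0.598) = 0.690028,  z2 = atanh(0.330) = 0.342828
SE = √(1/(n1−3) + 1/(n2−3)) = √(1/50 + 1/315) = √(0.0200000 + 0.0031746) = √0.0231746 = 0.152232
z = (z1 − z2)/SE = (0.690028 − 0.342828) / 0.152232 = 0.347200 / 0.152232 = 2.281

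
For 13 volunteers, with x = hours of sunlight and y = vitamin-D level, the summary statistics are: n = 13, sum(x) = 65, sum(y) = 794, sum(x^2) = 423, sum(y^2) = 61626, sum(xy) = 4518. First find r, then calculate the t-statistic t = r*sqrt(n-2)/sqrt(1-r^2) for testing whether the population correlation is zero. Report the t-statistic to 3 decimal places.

Numerator: nΣxy − (Σx)(Σy) = 13·4518 − (65)(794) = 7124
Denominator: √[(nΣx²−(Σx)²)(nΣy²−(Σy)²)]
  nΣx²−(Σx)² = 13·423 − 4225 = 1274;  nΣy²−(Σy)² = 13·61626 − 630436 = 170702
  √(1274·170702) = √217474348 = 14747.0115
r = 7124 / 14747.0115 = 0.4831
t = r·√(n−2)/√(1−r²) = 0.4831·√11 / √(1−0.233386) = 1.602261 / 0.875565 = 1.830

1.830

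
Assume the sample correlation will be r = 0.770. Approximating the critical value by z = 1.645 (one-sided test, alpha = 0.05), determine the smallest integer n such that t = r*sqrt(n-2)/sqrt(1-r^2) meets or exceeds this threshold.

4

r√(n−2)/√(1−r²) ≥ 1.645  ⇔  n−2 ≥ (1.645)²·(1−r²)/r²
(1−r²)/r² = (1−0.592900)/0.592900 = 0.6866
n ≥ 2 + 2.706025·0.6866 = 2 + 1.8580 = 3.8580
⌈3.8580⌉ = 4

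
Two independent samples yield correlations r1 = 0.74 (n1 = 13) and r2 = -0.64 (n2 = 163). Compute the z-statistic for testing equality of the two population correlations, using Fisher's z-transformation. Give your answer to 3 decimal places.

Fisher z-transforms: z1 = atanh(0.74) = 0.950479, z2 = atanh(-0.64) = -0.758174; difference d = 1.708653
Var(d) = 1/10 + 1/160 = 0.1000000 + 0.0062500 = 0.1062500
z = d/√Var(d) = 1.708653 / √0.1062500 = 1.708653 / 0.325960 = 5.242

5.242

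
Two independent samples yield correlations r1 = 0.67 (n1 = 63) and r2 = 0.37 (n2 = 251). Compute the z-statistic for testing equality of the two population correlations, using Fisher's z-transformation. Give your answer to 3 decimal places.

z1 = atanh(0.67) = 0.810743,  z2 = atanh(0.37) = 0.388423
SE = √(1/(n1−3) + 1/(n2−3)) = √(1/60 + 1/248) = √(0.0166667 + 0.0040323) = √0.0206990 = 0.143871
z = (z1 − z2)/SE = (0.810743 − 0.388423) / 0.143871 = 0.422320 / 0.143871 = 2.935

2.935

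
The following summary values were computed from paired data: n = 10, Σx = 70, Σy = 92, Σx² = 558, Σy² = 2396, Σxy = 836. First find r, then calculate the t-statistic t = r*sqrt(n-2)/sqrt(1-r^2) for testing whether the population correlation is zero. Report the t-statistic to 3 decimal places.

2.075

S_xy = nΣxy − ΣxΣy = 10·836 − 70·92 = 8360 − 6440 = 1920
S_xx = nΣx² − (Σx)² = 10·558 − 70² = 5580 − 4900 = 680
S_yy = nΣy² − (Σy)² = 10·2396 − 92² = 23960 − 8464 = 15496
r = S_xy / √(S_xx·S_yy) = 1920 / √(680·15496) = 1920 / √10537280 = 1920 / 3246.1177 = 0.5915
t = r·√(n−2)/√(1−r²) = 0.5915·√8 / √(1−0.349872) = 1.673015 / 0.806305 = 2.075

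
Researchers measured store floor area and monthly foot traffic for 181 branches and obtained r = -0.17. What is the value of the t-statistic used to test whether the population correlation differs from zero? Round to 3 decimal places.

t = r·√(n−2) / √(1−r²) with r = -0.17, n = 181
  = -0.17·√179 / √(1 − 0.0289)
  = -0.17·13.379088 / 0.985444
  = -2.274445 / 0.985444 = -2.308

-2.308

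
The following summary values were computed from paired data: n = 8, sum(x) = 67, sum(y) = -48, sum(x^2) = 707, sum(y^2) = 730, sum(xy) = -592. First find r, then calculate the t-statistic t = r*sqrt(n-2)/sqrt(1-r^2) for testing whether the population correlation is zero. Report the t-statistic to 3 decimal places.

-2.763

Numerator: nΣxy − (Σx)(Σy) = 8·(-592) − (67)(-48) = -1520
Denominator: √[(nΣx²−(Σx)²)(nΣy²−(Σy)²)]
  nΣx²−(Σx)² = 8·707 − 4489 = 1167;  nΣy²−(Σy)² = 8·730 − 2304 = 3536
  √(1167·3536) = √4126512 = 2031.3818
r = -1520 / 2031.3818 = -0.7483
t = r·√(n−2)/√(1−r²) = -0.7483·√6 / √(1−0.559953) = -1.832953 / 0.663360 = -2.763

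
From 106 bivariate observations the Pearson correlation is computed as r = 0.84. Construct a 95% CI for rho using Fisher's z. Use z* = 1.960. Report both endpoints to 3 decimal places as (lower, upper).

(0.773, 0.888)

Fisher z: z_r = atanh(r) = ½·ln((1+0.84)/(1−0.84)) = 1.221174
SE(z) = 1/√(n−3) = 1/√103 = 0.098533
95% ⇒ z* = 1.960; margin = 1.960·0.098533 = 0.193125
CI on z-scale: (1.028049, 1.414299)
Back-transform: tanh(1.028049) = 0.773125, tanh(1.414299) = 0.888404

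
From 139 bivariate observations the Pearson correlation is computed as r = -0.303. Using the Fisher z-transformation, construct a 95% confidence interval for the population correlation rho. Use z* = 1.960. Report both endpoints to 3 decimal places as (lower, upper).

(-0.447, -0.144)

Fisher z: z_r = atanh(r) = ½·ln((1+(-0.303))/(1−(-0.303))) = -0.312820
SE(z) = 1/√(n−3) = 1/√136 = 0.085749
95% ⇒ z* = 1.960; margin = 1.960·0.085749 = 0.168068
CI on z-scale: (-0.480888, -0.144752)
Back-transform: tanh(-0.480888) = -0.446954, tanh(-0.144752) = -0.143749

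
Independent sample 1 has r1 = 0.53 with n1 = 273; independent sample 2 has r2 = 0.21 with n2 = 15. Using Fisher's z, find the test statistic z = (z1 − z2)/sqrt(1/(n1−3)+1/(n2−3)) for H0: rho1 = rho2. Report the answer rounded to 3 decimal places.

z1 = atanh(0.53) = 0.590145,  z2 = atanh(0.21) = 0.213171
SE = √(1/(n1−3) + 1/(n2−3)) = √(1/270 + 1/12) = √(0.0037037 + 0.0833333) = √0.0870370 = 0.295020
z = (z1 − z2)/SE = (0.590145 − 0.213171) / 0.295020 = 0.376974 / 0.295020 = 1.278

1.278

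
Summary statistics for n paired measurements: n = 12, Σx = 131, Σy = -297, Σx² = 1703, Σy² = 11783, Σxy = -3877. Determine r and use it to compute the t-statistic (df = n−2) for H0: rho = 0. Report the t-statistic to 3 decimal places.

Numerator: nΣxy − (Σx)(Σy) = 12·(-3877) − (131)(-297) = -7617
Denominator: √[(nΣx²−(Σx)²)(nΣy²−(Σy)²)]
  nΣx²−(Σx)² = 12·1703 − 17161 = 3275;  nΣy²−(Σy)² = 12·11783 − 88209 = 53187
  √(3275·53187) = √174187425 = 13198.0084
r = -7617 / 13198.0084 = -0.5771
t = r·√(n−2)/√(1−r²) = -0.5771·√10 / √(1−0.333044) = -1.824950 / 0.816674 = -2.235

-2.235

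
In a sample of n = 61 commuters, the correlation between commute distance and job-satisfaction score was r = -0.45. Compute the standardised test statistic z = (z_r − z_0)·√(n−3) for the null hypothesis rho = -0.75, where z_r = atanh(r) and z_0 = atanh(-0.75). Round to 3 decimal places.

z_r = atanh(-0.45) = -0.484700,  z_0 = atanh(-0.75) = -0.972955
SE = 1/√(n−3) = 1/√58 = 0.131306
z = (z_r − z_0)/SE = (-0.484700 − (-0.972955)) / 0.131306 = 0.488255 / 0.131306 = 3.718

3.718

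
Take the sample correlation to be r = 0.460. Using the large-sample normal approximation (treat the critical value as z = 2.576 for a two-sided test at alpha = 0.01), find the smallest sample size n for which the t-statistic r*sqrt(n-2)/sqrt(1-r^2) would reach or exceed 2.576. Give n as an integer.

27

Need r·√(n−2)/√(1−r²) ≥ 2.576
√(n−2) ≥ 2.576·√(1−0.211600) / 0.460 = 2.576·0.887919 / 0.460 = 4.9723
n−2 ≥ 24.7238  ⇒  n ≥ 26.7238
Smallest integer n = 27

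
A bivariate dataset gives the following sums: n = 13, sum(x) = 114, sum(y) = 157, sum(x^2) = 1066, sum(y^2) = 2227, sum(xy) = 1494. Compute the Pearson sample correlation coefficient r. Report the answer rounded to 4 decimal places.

Numerator: nΣxy − (Σx)(Σy) = 13·1494 − (114)(157) = 1524
Denominator: √[(nΣx²−(Σx)²)(nΣy²−(Σy)²)]
  nΣx²−(Σx)² = 13·1066 − 12996 = 862;  nΣy²−(Σy)² = 13·2227 − 24649 = 4302
  √(862·4302) = √3708324 = 1925.7009
r = 1524 / 1925.7009 = 0.7914

0.7914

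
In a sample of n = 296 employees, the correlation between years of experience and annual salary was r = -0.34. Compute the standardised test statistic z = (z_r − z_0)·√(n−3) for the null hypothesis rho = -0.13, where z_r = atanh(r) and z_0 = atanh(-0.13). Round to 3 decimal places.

-3.823

Fisher z: atanh(-0.34) = -0.354093, atanh(-0.13) = -0.130740
z = (z_r − z_0)·√(n−3) = (-0.354093 − (-0.130740))·√293 = -0.223353 · 17.117243 = -3.823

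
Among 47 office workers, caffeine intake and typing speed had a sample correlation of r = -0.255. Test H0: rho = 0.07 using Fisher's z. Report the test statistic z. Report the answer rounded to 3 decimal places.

Fisher z: atanh(-0.255) = -0.260753, atanh(0.07) = 0.070115
z = (z_r − z_0)·√(n−3) = (-0.260753 − 0.070115)·√44 = -0.330868 · 6.633250 = -2.195

-2.195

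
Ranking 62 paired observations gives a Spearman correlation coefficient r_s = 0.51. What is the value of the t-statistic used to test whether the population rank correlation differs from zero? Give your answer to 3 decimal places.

4.593

1 − r_s² = 1 − 0.2601 = 0.7399;  √(1−r_s²) = 0.860174
√(n−2) = √60 = 7.745967
t = r_s·√(n−2)/√(1−r_s²) = 0.51 · 7.745967 / 0.860174 = 4.593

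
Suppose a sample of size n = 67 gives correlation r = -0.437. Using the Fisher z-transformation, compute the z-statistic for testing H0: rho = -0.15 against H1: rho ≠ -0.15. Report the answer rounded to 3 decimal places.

Fisher z: atanh(-0.437) = -0.468517, atanh(-0.15) = -0.151140
z = (z_r − z_0)·√(n−3) = (-0.468517 − (-0.151140))·√64 = -0.317377 · 8.000000 = -2.539

-2.539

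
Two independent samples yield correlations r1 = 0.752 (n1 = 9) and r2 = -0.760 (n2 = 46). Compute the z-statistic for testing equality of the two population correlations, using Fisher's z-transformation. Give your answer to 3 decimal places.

Fisher z-transforms: z1 = atanh(0.752) = 0.977542, z2 = atanh(-0.760) = -0.996215; difference d = 1.973757
Var(d) = 1/6 + 1/43 = 0.1666667 + 0.0232558 = 0.1899225
z = d/√Var(d) = 1.973757 / √0.1899225 = 1.973757 / 0.435801 = 4.529

4.529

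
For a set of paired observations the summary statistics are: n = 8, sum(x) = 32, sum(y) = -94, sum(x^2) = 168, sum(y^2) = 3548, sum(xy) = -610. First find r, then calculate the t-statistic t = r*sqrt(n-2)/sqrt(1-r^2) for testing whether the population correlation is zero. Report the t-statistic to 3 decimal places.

S_xy = nΣxy − ΣxΣy = 8·(-610) − 32·(-94) = -4880 − (-3008) = -1872
S_xx = nΣx² − (Σx)² = 8·168 − 32² = 1344 − 1024 = 320
S_yy = nΣy² − (Σy)² = 8·3548 − (-94)² = 28384 − 8836 = 19548
r = S_xy / √(S_xx·S_yy) = -1872 / √(320·19548) = -1872 / √6255360 = -1872 / 2501.0718 = -0.7485
t = r·√(n−2)/√(1−r²) = -0.7485·√6 / √(1−0.560252) = -1.833443 / 0.663135 = -2.765

-2.765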